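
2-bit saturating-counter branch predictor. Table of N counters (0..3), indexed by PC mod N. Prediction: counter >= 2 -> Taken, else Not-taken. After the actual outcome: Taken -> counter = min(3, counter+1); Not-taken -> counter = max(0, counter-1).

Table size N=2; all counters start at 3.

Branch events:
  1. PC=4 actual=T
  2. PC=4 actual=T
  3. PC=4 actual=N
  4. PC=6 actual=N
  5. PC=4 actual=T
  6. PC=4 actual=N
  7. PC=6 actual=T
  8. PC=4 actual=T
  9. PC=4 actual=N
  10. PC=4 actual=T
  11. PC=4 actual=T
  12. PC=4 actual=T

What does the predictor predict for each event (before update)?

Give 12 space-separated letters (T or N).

Answer: T T T T N T N T T T T T

Derivation:
Ev 1: PC=4 idx=0 pred=T actual=T -> ctr[0]=3
Ev 2: PC=4 idx=0 pred=T actual=T -> ctr[0]=3
Ev 3: PC=4 idx=0 pred=T actual=N -> ctr[0]=2
Ev 4: PC=6 idx=0 pred=T actual=N -> ctr[0]=1
Ev 5: PC=4 idx=0 pred=N actual=T -> ctr[0]=2
Ev 6: PC=4 idx=0 pred=T actual=N -> ctr[0]=1
Ev 7: PC=6 idx=0 pred=N actual=T -> ctr[0]=2
Ev 8: PC=4 idx=0 pred=T actual=T -> ctr[0]=3
Ev 9: PC=4 idx=0 pred=T actual=N -> ctr[0]=2
Ev 10: PC=4 idx=0 pred=T actual=T -> ctr[0]=3
Ev 11: PC=4 idx=0 pred=T actual=T -> ctr[0]=3
Ev 12: PC=4 idx=0 pred=T actual=T -> ctr[0]=3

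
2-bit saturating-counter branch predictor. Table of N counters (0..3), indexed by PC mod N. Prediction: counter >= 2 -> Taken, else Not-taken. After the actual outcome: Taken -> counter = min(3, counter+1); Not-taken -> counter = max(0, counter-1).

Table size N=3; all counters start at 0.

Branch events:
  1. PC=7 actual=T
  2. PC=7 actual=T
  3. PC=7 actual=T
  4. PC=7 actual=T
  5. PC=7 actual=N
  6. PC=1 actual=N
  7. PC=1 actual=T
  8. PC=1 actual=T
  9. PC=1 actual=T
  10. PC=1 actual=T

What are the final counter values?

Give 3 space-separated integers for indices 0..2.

Answer: 0 3 0

Derivation:
Ev 1: PC=7 idx=1 pred=N actual=T -> ctr[1]=1
Ev 2: PC=7 idx=1 pred=N actual=T -> ctr[1]=2
Ev 3: PC=7 idx=1 pred=T actual=T -> ctr[1]=3
Ev 4: PC=7 idx=1 pred=T actual=T -> ctr[1]=3
Ev 5: PC=7 idx=1 pred=T actual=N -> ctr[1]=2
Ev 6: PC=1 idx=1 pred=T actual=N -> ctr[1]=1
Ev 7: PC=1 idx=1 pred=N actual=T -> ctr[1]=2
Ev 8: PC=1 idx=1 pred=T actual=T -> ctr[1]=3
Ev 9: PC=1 idx=1 pred=T actual=T -> ctr[1]=3
Ev 10: PC=1 idx=1 pred=T actual=T -> ctr[1]=3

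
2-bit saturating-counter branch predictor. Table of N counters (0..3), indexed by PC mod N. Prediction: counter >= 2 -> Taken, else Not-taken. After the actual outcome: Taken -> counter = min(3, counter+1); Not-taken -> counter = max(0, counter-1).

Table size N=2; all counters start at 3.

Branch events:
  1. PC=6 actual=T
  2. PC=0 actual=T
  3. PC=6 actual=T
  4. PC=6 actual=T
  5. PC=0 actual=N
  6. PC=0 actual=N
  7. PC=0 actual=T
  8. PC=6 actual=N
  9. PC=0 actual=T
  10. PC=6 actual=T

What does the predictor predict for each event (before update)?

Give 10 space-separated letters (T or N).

Ev 1: PC=6 idx=0 pred=T actual=T -> ctr[0]=3
Ev 2: PC=0 idx=0 pred=T actual=T -> ctr[0]=3
Ev 3: PC=6 idx=0 pred=T actual=T -> ctr[0]=3
Ev 4: PC=6 idx=0 pred=T actual=T -> ctr[0]=3
Ev 5: PC=0 idx=0 pred=T actual=N -> ctr[0]=2
Ev 6: PC=0 idx=0 pred=T actual=N -> ctr[0]=1
Ev 7: PC=0 idx=0 pred=N actual=T -> ctr[0]=2
Ev 8: PC=6 idx=0 pred=T actual=N -> ctr[0]=1
Ev 9: PC=0 idx=0 pred=N actual=T -> ctr[0]=2
Ev 10: PC=6 idx=0 pred=T actual=T -> ctr[0]=3

Answer: T T T T T T N T N T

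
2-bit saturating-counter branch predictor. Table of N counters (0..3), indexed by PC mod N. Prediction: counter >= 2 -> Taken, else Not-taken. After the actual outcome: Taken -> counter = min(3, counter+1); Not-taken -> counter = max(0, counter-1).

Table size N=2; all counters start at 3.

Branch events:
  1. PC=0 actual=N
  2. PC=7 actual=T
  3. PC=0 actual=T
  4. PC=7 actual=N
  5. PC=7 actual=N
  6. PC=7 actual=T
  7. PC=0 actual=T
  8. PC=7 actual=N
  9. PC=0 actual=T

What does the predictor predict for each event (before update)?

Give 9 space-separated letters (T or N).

Answer: T T T T T N T T T

Derivation:
Ev 1: PC=0 idx=0 pred=T actual=N -> ctr[0]=2
Ev 2: PC=7 idx=1 pred=T actual=T -> ctr[1]=3
Ev 3: PC=0 idx=0 pred=T actual=T -> ctr[0]=3
Ev 4: PC=7 idx=1 pred=T actual=N -> ctr[1]=2
Ev 5: PC=7 idx=1 pred=T actual=N -> ctr[1]=1
Ev 6: PC=7 idx=1 pred=N actual=T -> ctr[1]=2
Ev 7: PC=0 idx=0 pred=T actual=T -> ctr[0]=3
Ev 8: PC=7 idx=1 pred=T actual=N -> ctr[1]=1
Ev 9: PC=0 idx=0 pred=T actual=T -> ctr[0]=3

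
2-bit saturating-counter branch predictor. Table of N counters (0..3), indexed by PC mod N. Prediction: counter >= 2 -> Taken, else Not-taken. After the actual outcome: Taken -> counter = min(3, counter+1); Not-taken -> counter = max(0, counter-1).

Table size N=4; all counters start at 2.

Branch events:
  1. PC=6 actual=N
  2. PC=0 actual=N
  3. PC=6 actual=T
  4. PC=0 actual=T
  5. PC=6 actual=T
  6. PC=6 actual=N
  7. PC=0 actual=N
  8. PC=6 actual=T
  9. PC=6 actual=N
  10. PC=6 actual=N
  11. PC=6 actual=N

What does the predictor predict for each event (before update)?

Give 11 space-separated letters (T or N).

Ev 1: PC=6 idx=2 pred=T actual=N -> ctr[2]=1
Ev 2: PC=0 idx=0 pred=T actual=N -> ctr[0]=1
Ev 3: PC=6 idx=2 pred=N actual=T -> ctr[2]=2
Ev 4: PC=0 idx=0 pred=N actual=T -> ctr[0]=2
Ev 5: PC=6 idx=2 pred=T actual=T -> ctr[2]=3
Ev 6: PC=6 idx=2 pred=T actual=N -> ctr[2]=2
Ev 7: PC=0 idx=0 pred=T actual=N -> ctr[0]=1
Ev 8: PC=6 idx=2 pred=T actual=T -> ctr[2]=3
Ev 9: PC=6 idx=2 pred=T actual=N -> ctr[2]=2
Ev 10: PC=6 idx=2 pred=T actual=N -> ctr[2]=1
Ev 11: PC=6 idx=2 pred=N actual=N -> ctr[2]=0

Answer: T T N N T T T T T T N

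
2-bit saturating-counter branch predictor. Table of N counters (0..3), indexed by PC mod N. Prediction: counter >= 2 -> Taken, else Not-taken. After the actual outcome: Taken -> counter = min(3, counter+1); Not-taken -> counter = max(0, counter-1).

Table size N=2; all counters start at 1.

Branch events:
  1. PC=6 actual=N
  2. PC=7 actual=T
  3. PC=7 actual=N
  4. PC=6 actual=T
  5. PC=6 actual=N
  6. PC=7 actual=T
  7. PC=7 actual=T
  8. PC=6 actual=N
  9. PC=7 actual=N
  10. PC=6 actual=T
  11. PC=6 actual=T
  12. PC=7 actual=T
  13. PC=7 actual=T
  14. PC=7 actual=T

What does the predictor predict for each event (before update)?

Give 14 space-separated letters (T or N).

Answer: N N T N N N T N T N N T T T

Derivation:
Ev 1: PC=6 idx=0 pred=N actual=N -> ctr[0]=0
Ev 2: PC=7 idx=1 pred=N actual=T -> ctr[1]=2
Ev 3: PC=7 idx=1 pred=T actual=N -> ctr[1]=1
Ev 4: PC=6 idx=0 pred=N actual=T -> ctr[0]=1
Ev 5: PC=6 idx=0 pred=N actual=N -> ctr[0]=0
Ev 6: PC=7 idx=1 pred=N actual=T -> ctr[1]=2
Ev 7: PC=7 idx=1 pred=T actual=T -> ctr[1]=3
Ev 8: PC=6 idx=0 pred=N actual=N -> ctr[0]=0
Ev 9: PC=7 idx=1 pred=T actual=N -> ctr[1]=2
Ev 10: PC=6 idx=0 pred=N actual=T -> ctr[0]=1
Ev 11: PC=6 idx=0 pred=N actual=T -> ctr[0]=2
Ev 12: PC=7 idx=1 pred=T actual=T -> ctr[1]=3
Ev 13: PC=7 idx=1 pred=T actual=T -> ctr[1]=3
Ev 14: PC=7 idx=1 pred=T actual=T -> ctr[1]=3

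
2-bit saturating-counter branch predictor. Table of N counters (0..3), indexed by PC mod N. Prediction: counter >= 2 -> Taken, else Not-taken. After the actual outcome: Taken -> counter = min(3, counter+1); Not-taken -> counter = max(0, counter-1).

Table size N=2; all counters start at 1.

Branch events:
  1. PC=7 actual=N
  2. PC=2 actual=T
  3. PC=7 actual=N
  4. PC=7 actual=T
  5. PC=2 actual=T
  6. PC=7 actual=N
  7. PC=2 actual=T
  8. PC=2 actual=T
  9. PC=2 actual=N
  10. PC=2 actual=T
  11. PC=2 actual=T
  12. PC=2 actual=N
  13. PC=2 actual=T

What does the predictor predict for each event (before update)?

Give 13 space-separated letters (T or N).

Ev 1: PC=7 idx=1 pred=N actual=N -> ctr[1]=0
Ev 2: PC=2 idx=0 pred=N actual=T -> ctr[0]=2
Ev 3: PC=7 idx=1 pred=N actual=N -> ctr[1]=0
Ev 4: PC=7 idx=1 pred=N actual=T -> ctr[1]=1
Ev 5: PC=2 idx=0 pred=T actual=T -> ctr[0]=3
Ev 6: PC=7 idx=1 pred=N actual=N -> ctr[1]=0
Ev 7: PC=2 idx=0 pred=T actual=T -> ctr[0]=3
Ev 8: PC=2 idx=0 pred=T actual=T -> ctr[0]=3
Ev 9: PC=2 idx=0 pred=T actual=N -> ctr[0]=2
Ev 10: PC=2 idx=0 pred=T actual=T -> ctr[0]=3
Ev 11: PC=2 idx=0 pred=T actual=T -> ctr[0]=3
Ev 12: PC=2 idx=0 pred=T actual=N -> ctr[0]=2
Ev 13: PC=2 idx=0 pred=T actual=T -> ctr[0]=3

Answer: N N N N T N T T T T T T T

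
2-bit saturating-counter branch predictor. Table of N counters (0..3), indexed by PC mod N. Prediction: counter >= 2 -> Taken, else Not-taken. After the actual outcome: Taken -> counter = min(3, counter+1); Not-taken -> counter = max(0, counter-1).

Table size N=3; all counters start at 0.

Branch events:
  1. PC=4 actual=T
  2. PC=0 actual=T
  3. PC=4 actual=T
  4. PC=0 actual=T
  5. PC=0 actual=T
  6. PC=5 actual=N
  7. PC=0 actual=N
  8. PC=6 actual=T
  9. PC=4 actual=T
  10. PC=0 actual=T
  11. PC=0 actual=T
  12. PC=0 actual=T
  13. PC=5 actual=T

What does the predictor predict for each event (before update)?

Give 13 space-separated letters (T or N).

Ev 1: PC=4 idx=1 pred=N actual=T -> ctr[1]=1
Ev 2: PC=0 idx=0 pred=N actual=T -> ctr[0]=1
Ev 3: PC=4 idx=1 pred=N actual=T -> ctr[1]=2
Ev 4: PC=0 idx=0 pred=N actual=T -> ctr[0]=2
Ev 5: PC=0 idx=0 pred=T actual=T -> ctr[0]=3
Ev 6: PC=5 idx=2 pred=N actual=N -> ctr[2]=0
Ev 7: PC=0 idx=0 pred=T actual=N -> ctr[0]=2
Ev 8: PC=6 idx=0 pred=T actual=T -> ctr[0]=3
Ev 9: PC=4 idx=1 pred=T actual=T -> ctr[1]=3
Ev 10: PC=0 idx=0 pred=T actual=T -> ctr[0]=3
Ev 11: PC=0 idx=0 pred=T actual=T -> ctr[0]=3
Ev 12: PC=0 idx=0 pred=T actual=T -> ctr[0]=3
Ev 13: PC=5 idx=2 pred=N actual=T -> ctr[2]=1

Answer: N N N N T N T T T T T T N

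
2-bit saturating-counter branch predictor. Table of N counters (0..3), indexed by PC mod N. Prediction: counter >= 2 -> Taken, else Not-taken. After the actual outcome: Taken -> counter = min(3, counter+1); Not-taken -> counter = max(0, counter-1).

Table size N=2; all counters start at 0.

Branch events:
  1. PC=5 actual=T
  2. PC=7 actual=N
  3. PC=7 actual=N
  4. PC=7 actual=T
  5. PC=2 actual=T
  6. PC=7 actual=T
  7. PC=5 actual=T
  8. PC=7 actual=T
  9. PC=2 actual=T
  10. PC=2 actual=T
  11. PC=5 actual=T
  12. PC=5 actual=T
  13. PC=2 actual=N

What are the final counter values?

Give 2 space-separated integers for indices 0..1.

Ev 1: PC=5 idx=1 pred=N actual=T -> ctr[1]=1
Ev 2: PC=7 idx=1 pred=N actual=N -> ctr[1]=0
Ev 3: PC=7 idx=1 pred=N actual=N -> ctr[1]=0
Ev 4: PC=7 idx=1 pred=N actual=T -> ctr[1]=1
Ev 5: PC=2 idx=0 pred=N actual=T -> ctr[0]=1
Ev 6: PC=7 idx=1 pred=N actual=T -> ctr[1]=2
Ev 7: PC=5 idx=1 pred=T actual=T -> ctr[1]=3
Ev 8: PC=7 idx=1 pred=T actual=T -> ctr[1]=3
Ev 9: PC=2 idx=0 pred=N actual=T -> ctr[0]=2
Ev 10: PC=2 idx=0 pred=T actual=T -> ctr[0]=3
Ev 11: PC=5 idx=1 pred=T actual=T -> ctr[1]=3
Ev 12: PC=5 idx=1 pred=T actual=T -> ctr[1]=3
Ev 13: PC=2 idx=0 pred=T actual=N -> ctr[0]=2

Answer: 2 3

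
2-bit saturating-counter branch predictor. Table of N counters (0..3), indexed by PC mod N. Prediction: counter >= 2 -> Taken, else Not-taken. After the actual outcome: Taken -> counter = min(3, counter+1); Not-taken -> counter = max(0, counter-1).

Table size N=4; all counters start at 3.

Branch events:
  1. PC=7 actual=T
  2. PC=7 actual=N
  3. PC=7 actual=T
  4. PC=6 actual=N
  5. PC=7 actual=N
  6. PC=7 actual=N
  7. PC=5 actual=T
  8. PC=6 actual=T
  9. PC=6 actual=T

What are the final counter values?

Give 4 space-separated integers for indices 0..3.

Ev 1: PC=7 idx=3 pred=T actual=T -> ctr[3]=3
Ev 2: PC=7 idx=3 pred=T actual=N -> ctr[3]=2
Ev 3: PC=7 idx=3 pred=T actual=T -> ctr[3]=3
Ev 4: PC=6 idx=2 pred=T actual=N -> ctr[2]=2
Ev 5: PC=7 idx=3 pred=T actual=N -> ctr[3]=2
Ev 6: PC=7 idx=3 pred=T actual=N -> ctr[3]=1
Ev 7: PC=5 idx=1 pred=T actual=T -> ctr[1]=3
Ev 8: PC=6 idx=2 pred=T actual=T -> ctr[2]=3
Ev 9: PC=6 idx=2 pred=T actual=T -> ctr[2]=3

Answer: 3 3 3 1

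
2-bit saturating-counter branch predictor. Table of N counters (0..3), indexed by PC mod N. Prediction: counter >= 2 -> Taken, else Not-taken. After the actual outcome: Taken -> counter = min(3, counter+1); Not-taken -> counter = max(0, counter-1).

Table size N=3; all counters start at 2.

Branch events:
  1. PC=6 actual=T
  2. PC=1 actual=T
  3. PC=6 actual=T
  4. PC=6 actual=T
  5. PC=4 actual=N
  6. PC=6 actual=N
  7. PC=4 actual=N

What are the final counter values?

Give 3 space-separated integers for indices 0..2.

Ev 1: PC=6 idx=0 pred=T actual=T -> ctr[0]=3
Ev 2: PC=1 idx=1 pred=T actual=T -> ctr[1]=3
Ev 3: PC=6 idx=0 pred=T actual=T -> ctr[0]=3
Ev 4: PC=6 idx=0 pred=T actual=T -> ctr[0]=3
Ev 5: PC=4 idx=1 pred=T actual=N -> ctr[1]=2
Ev 6: PC=6 idx=0 pred=T actual=N -> ctr[0]=2
Ev 7: PC=4 idx=1 pred=T actual=N -> ctr[1]=1

Answer: 2 1 2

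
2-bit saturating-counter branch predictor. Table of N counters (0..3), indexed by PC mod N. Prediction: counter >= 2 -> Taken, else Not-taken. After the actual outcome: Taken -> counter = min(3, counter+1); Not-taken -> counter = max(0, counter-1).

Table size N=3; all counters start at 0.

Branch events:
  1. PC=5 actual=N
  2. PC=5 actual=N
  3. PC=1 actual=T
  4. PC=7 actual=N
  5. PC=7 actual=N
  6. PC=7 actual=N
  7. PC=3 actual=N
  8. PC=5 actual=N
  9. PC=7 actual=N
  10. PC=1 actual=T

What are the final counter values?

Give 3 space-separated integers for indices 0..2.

Ev 1: PC=5 idx=2 pred=N actual=N -> ctr[2]=0
Ev 2: PC=5 idx=2 pred=N actual=N -> ctr[2]=0
Ev 3: PC=1 idx=1 pred=N actual=T -> ctr[1]=1
Ev 4: PC=7 idx=1 pred=N actual=N -> ctr[1]=0
Ev 5: PC=7 idx=1 pred=N actual=N -> ctr[1]=0
Ev 6: PC=7 idx=1 pred=N actual=N -> ctr[1]=0
Ev 7: PC=3 idx=0 pred=N actual=N -> ctr[0]=0
Ev 8: PC=5 idx=2 pred=N actual=N -> ctr[2]=0
Ev 9: PC=7 idx=1 pred=N actual=N -> ctr[1]=0
Ev 10: PC=1 idx=1 pred=N actual=T -> ctr[1]=1

Answer: 0 1 0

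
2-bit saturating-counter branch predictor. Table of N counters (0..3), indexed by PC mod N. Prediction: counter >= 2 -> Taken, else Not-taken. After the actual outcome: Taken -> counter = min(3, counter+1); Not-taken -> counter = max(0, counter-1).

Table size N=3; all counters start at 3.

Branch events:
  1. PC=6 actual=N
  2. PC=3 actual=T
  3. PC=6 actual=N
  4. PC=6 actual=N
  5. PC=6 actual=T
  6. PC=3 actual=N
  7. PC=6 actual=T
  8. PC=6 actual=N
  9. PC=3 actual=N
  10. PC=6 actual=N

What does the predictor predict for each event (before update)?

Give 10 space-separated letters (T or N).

Ev 1: PC=6 idx=0 pred=T actual=N -> ctr[0]=2
Ev 2: PC=3 idx=0 pred=T actual=T -> ctr[0]=3
Ev 3: PC=6 idx=0 pred=T actual=N -> ctr[0]=2
Ev 4: PC=6 idx=0 pred=T actual=N -> ctr[0]=1
Ev 5: PC=6 idx=0 pred=N actual=T -> ctr[0]=2
Ev 6: PC=3 idx=0 pred=T actual=N -> ctr[0]=1
Ev 7: PC=6 idx=0 pred=N actual=T -> ctr[0]=2
Ev 8: PC=6 idx=0 pred=T actual=N -> ctr[0]=1
Ev 9: PC=3 idx=0 pred=N actual=N -> ctr[0]=0
Ev 10: PC=6 idx=0 pred=N actual=N -> ctr[0]=0

Answer: T T T T N T N T N N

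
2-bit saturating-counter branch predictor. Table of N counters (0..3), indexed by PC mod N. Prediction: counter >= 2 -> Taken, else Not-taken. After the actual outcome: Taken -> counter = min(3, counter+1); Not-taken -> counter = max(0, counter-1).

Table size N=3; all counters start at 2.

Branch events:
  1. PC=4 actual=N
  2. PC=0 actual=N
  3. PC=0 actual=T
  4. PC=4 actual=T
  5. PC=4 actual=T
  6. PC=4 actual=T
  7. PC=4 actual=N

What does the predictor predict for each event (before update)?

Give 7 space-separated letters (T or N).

Ev 1: PC=4 idx=1 pred=T actual=N -> ctr[1]=1
Ev 2: PC=0 idx=0 pred=T actual=N -> ctr[0]=1
Ev 3: PC=0 idx=0 pred=N actual=T -> ctr[0]=2
Ev 4: PC=4 idx=1 pred=N actual=T -> ctr[1]=2
Ev 5: PC=4 idx=1 pred=T actual=T -> ctr[1]=3
Ev 6: PC=4 idx=1 pred=T actual=T -> ctr[1]=3
Ev 7: PC=4 idx=1 pred=T actual=N -> ctr[1]=2

Answer: T T N N T T T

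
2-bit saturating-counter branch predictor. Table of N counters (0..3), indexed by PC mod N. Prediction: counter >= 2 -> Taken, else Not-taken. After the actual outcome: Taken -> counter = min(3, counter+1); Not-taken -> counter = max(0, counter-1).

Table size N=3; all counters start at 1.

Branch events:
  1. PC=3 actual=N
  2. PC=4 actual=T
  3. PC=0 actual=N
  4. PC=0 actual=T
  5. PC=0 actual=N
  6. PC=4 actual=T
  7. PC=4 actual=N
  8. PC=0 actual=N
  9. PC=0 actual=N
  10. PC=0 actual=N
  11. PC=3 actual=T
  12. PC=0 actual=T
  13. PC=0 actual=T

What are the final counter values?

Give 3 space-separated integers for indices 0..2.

Answer: 3 2 1

Derivation:
Ev 1: PC=3 idx=0 pred=N actual=N -> ctr[0]=0
Ev 2: PC=4 idx=1 pred=N actual=T -> ctr[1]=2
Ev 3: PC=0 idx=0 pred=N actual=N -> ctr[0]=0
Ev 4: PC=0 idx=0 pred=N actual=T -> ctr[0]=1
Ev 5: PC=0 idx=0 pred=N actual=N -> ctr[0]=0
Ev 6: PC=4 idx=1 pred=T actual=T -> ctr[1]=3
Ev 7: PC=4 idx=1 pred=T actual=N -> ctr[1]=2
Ev 8: PC=0 idx=0 pred=N actual=N -> ctr[0]=0
Ev 9: PC=0 idx=0 pred=N actual=N -> ctr[0]=0
Ev 10: PC=0 idx=0 pred=N actual=N -> ctr[0]=0
Ev 11: PC=3 idx=0 pred=N actual=T -> ctr[0]=1
Ev 12: PC=0 idx=0 pred=N actual=T -> ctr[0]=2
Ev 13: PC=0 idx=0 pred=T actual=T -> ctr[0]=3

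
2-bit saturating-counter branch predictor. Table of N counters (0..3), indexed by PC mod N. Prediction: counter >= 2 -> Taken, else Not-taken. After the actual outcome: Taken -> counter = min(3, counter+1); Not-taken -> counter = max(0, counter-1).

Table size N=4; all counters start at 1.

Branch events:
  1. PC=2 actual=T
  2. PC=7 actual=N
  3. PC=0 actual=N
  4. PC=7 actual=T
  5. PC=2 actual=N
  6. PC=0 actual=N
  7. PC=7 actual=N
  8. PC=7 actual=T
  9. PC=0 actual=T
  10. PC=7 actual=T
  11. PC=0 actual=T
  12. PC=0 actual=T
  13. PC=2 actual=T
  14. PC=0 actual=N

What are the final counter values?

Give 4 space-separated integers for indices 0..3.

Ev 1: PC=2 idx=2 pred=N actual=T -> ctr[2]=2
Ev 2: PC=7 idx=3 pred=N actual=N -> ctr[3]=0
Ev 3: PC=0 idx=0 pred=N actual=N -> ctr[0]=0
Ev 4: PC=7 idx=3 pred=N actual=T -> ctr[3]=1
Ev 5: PC=2 idx=2 pred=T actual=N -> ctr[2]=1
Ev 6: PC=0 idx=0 pred=N actual=N -> ctr[0]=0
Ev 7: PC=7 idx=3 pred=N actual=N -> ctr[3]=0
Ev 8: PC=7 idx=3 pred=N actual=T -> ctr[3]=1
Ev 9: PC=0 idx=0 pred=N actual=T -> ctr[0]=1
Ev 10: PC=7 idx=3 pred=N actual=T -> ctr[3]=2
Ev 11: PC=0 idx=0 pred=N actual=T -> ctr[0]=2
Ev 12: PC=0 idx=0 pred=T actual=T -> ctr[0]=3
Ev 13: PC=2 idx=2 pred=N actual=T -> ctr[2]=2
Ev 14: PC=0 idx=0 pred=T actual=N -> ctr[0]=2

Answer: 2 1 2 2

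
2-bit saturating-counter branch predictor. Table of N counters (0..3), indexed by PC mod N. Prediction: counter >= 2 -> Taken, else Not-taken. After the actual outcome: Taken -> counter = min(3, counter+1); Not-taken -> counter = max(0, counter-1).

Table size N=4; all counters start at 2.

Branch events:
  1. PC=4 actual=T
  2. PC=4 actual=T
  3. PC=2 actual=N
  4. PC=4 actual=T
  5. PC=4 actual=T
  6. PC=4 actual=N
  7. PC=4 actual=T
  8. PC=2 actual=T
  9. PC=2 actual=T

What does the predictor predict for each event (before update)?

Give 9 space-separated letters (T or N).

Answer: T T T T T T T N T

Derivation:
Ev 1: PC=4 idx=0 pred=T actual=T -> ctr[0]=3
Ev 2: PC=4 idx=0 pred=T actual=T -> ctr[0]=3
Ev 3: PC=2 idx=2 pred=T actual=N -> ctr[2]=1
Ev 4: PC=4 idx=0 pred=T actual=T -> ctr[0]=3
Ev 5: PC=4 idx=0 pred=T actual=T -> ctr[0]=3
Ev 6: PC=4 idx=0 pred=T actual=N -> ctr[0]=2
Ev 7: PC=4 idx=0 pred=T actual=T -> ctr[0]=3
Ev 8: PC=2 idx=2 pred=N actual=T -> ctr[2]=2
Ev 9: PC=2 idx=2 pred=T actual=T -> ctr[2]=3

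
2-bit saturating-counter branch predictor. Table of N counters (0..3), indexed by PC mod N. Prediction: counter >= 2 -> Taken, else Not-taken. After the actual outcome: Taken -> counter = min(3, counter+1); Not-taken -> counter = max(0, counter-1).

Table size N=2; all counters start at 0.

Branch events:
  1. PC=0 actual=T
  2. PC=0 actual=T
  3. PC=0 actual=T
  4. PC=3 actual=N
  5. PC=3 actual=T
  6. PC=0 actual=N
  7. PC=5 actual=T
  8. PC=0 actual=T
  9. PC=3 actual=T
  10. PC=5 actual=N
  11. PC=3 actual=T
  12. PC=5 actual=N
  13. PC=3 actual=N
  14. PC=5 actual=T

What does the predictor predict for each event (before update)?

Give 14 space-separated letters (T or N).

Answer: N N T N N T N T T T T T T N

Derivation:
Ev 1: PC=0 idx=0 pred=N actual=T -> ctr[0]=1
Ev 2: PC=0 idx=0 pred=N actual=T -> ctr[0]=2
Ev 3: PC=0 idx=0 pred=T actual=T -> ctr[0]=3
Ev 4: PC=3 idx=1 pred=N actual=N -> ctr[1]=0
Ev 5: PC=3 idx=1 pred=N actual=T -> ctr[1]=1
Ev 6: PC=0 idx=0 pred=T actual=N -> ctr[0]=2
Ev 7: PC=5 idx=1 pred=N actual=T -> ctr[1]=2
Ev 8: PC=0 idx=0 pred=T actual=T -> ctr[0]=3
Ev 9: PC=3 idx=1 pred=T actual=T -> ctr[1]=3
Ev 10: PC=5 idx=1 pred=T actual=N -> ctr[1]=2
Ev 11: PC=3 idx=1 pred=T actual=T -> ctr[1]=3
Ev 12: PC=5 idx=1 pred=T actual=N -> ctr[1]=2
Ev 13: PC=3 idx=1 pred=T actual=N -> ctr[1]=1
Ev 14: PC=5 idx=1 pred=N actual=T -> ctr[1]=2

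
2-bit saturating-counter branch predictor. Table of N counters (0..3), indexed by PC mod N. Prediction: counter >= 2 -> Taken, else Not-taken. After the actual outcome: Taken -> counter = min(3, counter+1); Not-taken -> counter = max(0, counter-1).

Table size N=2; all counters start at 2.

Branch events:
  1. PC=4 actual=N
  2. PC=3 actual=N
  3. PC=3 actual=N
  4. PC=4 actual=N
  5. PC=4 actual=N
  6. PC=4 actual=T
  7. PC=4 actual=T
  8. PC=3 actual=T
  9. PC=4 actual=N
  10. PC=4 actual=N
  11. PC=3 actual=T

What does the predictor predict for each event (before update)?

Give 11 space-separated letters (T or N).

Ev 1: PC=4 idx=0 pred=T actual=N -> ctr[0]=1
Ev 2: PC=3 idx=1 pred=T actual=N -> ctr[1]=1
Ev 3: PC=3 idx=1 pred=N actual=N -> ctr[1]=0
Ev 4: PC=4 idx=0 pred=N actual=N -> ctr[0]=0
Ev 5: PC=4 idx=0 pred=N actual=N -> ctr[0]=0
Ev 6: PC=4 idx=0 pred=N actual=T -> ctr[0]=1
Ev 7: PC=4 idx=0 pred=N actual=T -> ctr[0]=2
Ev 8: PC=3 idx=1 pred=N actual=T -> ctr[1]=1
Ev 9: PC=4 idx=0 pred=T actual=N -> ctr[0]=1
Ev 10: PC=4 idx=0 pred=N actual=N -> ctr[0]=0
Ev 11: PC=3 idx=1 pred=N actual=T -> ctr[1]=2

Answer: T T N N N N N N T N N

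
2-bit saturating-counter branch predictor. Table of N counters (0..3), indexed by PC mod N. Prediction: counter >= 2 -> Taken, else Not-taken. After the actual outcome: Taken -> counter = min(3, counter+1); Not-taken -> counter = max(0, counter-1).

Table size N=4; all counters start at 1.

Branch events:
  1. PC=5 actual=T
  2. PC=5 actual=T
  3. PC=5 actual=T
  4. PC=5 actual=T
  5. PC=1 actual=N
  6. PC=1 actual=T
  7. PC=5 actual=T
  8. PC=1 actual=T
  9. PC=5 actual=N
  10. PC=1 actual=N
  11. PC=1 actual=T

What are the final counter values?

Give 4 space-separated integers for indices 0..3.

Answer: 1 2 1 1

Derivation:
Ev 1: PC=5 idx=1 pred=N actual=T -> ctr[1]=2
Ev 2: PC=5 idx=1 pred=T actual=T -> ctr[1]=3
Ev 3: PC=5 idx=1 pred=T actual=T -> ctr[1]=3
Ev 4: PC=5 idx=1 pred=T actual=T -> ctr[1]=3
Ev 5: PC=1 idx=1 pred=T actual=N -> ctr[1]=2
Ev 6: PC=1 idx=1 pred=T actual=T -> ctr[1]=3
Ev 7: PC=5 idx=1 pred=T actual=T -> ctr[1]=3
Ev 8: PC=1 idx=1 pred=T actual=T -> ctr[1]=3
Ev 9: PC=5 idx=1 pred=T actual=N -> ctr[1]=2
Ev 10: PC=1 idx=1 pred=T actual=N -> ctr[1]=1
Ev 11: PC=1 idx=1 pred=N actual=T -> ctr[1]=2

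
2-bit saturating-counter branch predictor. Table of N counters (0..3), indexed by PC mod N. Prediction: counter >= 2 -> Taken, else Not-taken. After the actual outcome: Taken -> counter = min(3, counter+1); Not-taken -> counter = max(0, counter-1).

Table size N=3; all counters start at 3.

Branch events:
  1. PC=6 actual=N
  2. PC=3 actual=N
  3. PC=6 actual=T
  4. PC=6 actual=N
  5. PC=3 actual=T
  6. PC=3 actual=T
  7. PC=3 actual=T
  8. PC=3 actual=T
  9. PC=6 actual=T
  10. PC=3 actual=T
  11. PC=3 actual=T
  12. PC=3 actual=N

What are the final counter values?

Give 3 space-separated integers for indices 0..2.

Ev 1: PC=6 idx=0 pred=T actual=N -> ctr[0]=2
Ev 2: PC=3 idx=0 pred=T actual=N -> ctr[0]=1
Ev 3: PC=6 idx=0 pred=N actual=T -> ctr[0]=2
Ev 4: PC=6 idx=0 pred=T actual=N -> ctr[0]=1
Ev 5: PC=3 idx=0 pred=N actual=T -> ctr[0]=2
Ev 6: PC=3 idx=0 pred=T actual=T -> ctr[0]=3
Ev 7: PC=3 idx=0 pred=T actual=T -> ctr[0]=3
Ev 8: PC=3 idx=0 pred=T actual=T -> ctr[0]=3
Ev 9: PC=6 idx=0 pred=T actual=T -> ctr[0]=3
Ev 10: PC=3 idx=0 pred=T actual=T -> ctr[0]=3
Ev 11: PC=3 idx=0 pred=T actual=T -> ctr[0]=3
Ev 12: PC=3 idx=0 pred=T actual=N -> ctr[0]=2

Answer: 2 3 3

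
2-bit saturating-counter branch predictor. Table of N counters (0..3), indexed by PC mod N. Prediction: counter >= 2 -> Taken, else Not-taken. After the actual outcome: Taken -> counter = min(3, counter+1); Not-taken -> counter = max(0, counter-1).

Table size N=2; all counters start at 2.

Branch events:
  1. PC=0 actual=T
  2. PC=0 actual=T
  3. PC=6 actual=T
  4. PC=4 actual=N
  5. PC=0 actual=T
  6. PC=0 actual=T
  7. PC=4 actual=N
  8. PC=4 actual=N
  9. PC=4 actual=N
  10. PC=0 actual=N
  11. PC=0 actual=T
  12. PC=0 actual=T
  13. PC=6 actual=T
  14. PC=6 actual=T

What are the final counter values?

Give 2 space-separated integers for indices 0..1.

Answer: 3 2

Derivation:
Ev 1: PC=0 idx=0 pred=T actual=T -> ctr[0]=3
Ev 2: PC=0 idx=0 pred=T actual=T -> ctr[0]=3
Ev 3: PC=6 idx=0 pred=T actual=T -> ctr[0]=3
Ev 4: PC=4 idx=0 pred=T actual=N -> ctr[0]=2
Ev 5: PC=0 idx=0 pred=T actual=T -> ctr[0]=3
Ev 6: PC=0 idx=0 pred=T actual=T -> ctr[0]=3
Ev 7: PC=4 idx=0 pred=T actual=N -> ctr[0]=2
Ev 8: PC=4 idx=0 pred=T actual=N -> ctr[0]=1
Ev 9: PC=4 idx=0 pred=N actual=N -> ctr[0]=0
Ev 10: PC=0 idx=0 pred=N actual=N -> ctr[0]=0
Ev 11: PC=0 idx=0 pred=N actual=T -> ctr[0]=1
Ev 12: PC=0 idx=0 pred=N actual=T -> ctr[0]=2
Ev 13: PC=6 idx=0 pred=T actual=T -> ctr[0]=3
Ev 14: PC=6 idx=0 pred=T actual=T -> ctr[0]=3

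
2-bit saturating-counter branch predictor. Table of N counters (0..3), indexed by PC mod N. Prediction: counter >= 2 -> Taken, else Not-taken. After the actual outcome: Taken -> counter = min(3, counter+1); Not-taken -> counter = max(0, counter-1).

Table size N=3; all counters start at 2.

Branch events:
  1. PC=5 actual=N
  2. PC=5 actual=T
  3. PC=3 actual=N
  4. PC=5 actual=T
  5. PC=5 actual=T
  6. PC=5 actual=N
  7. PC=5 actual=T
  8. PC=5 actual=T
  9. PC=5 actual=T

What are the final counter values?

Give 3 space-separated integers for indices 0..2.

Answer: 1 2 3

Derivation:
Ev 1: PC=5 idx=2 pred=T actual=N -> ctr[2]=1
Ev 2: PC=5 idx=2 pred=N actual=T -> ctr[2]=2
Ev 3: PC=3 idx=0 pred=T actual=N -> ctr[0]=1
Ev 4: PC=5 idx=2 pred=T actual=T -> ctr[2]=3
Ev 5: PC=5 idx=2 pred=T actual=T -> ctr[2]=3
Ev 6: PC=5 idx=2 pred=T actual=N -> ctr[2]=2
Ev 7: PC=5 idx=2 pred=T actual=T -> ctr[2]=3
Ev 8: PC=5 idx=2 pred=T actual=T -> ctr[2]=3
Ev 9: PC=5 idx=2 pred=T actual=T -> ctr[2]=3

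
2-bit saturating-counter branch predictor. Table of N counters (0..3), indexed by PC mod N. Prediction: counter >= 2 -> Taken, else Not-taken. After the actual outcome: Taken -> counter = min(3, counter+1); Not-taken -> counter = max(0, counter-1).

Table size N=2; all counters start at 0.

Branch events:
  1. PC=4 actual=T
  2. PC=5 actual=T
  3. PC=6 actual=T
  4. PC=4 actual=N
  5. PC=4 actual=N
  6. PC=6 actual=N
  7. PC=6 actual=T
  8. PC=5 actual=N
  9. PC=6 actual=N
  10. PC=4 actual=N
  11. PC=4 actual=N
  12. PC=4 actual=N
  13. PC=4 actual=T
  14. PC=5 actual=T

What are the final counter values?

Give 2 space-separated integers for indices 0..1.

Answer: 1 1

Derivation:
Ev 1: PC=4 idx=0 pred=N actual=T -> ctr[0]=1
Ev 2: PC=5 idx=1 pred=N actual=T -> ctr[1]=1
Ev 3: PC=6 idx=0 pred=N actual=T -> ctr[0]=2
Ev 4: PC=4 idx=0 pred=T actual=N -> ctr[0]=1
Ev 5: PC=4 idx=0 pred=N actual=N -> ctr[0]=0
Ev 6: PC=6 idx=0 pred=N actual=N -> ctr[0]=0
Ev 7: PC=6 idx=0 pred=N actual=T -> ctr[0]=1
Ev 8: PC=5 idx=1 pred=N actual=N -> ctr[1]=0
Ev 9: PC=6 idx=0 pred=N actual=N -> ctr[0]=0
Ev 10: PC=4 idx=0 pred=N actual=N -> ctr[0]=0
Ev 11: PC=4 idx=0 pred=N actual=N -> ctr[0]=0
Ev 12: PC=4 idx=0 pred=N actual=N -> ctr[0]=0
Ev 13: PC=4 idx=0 pred=N actual=T -> ctr[0]=1
Ev 14: PC=5 idx=1 pred=N actual=T -> ctr[1]=1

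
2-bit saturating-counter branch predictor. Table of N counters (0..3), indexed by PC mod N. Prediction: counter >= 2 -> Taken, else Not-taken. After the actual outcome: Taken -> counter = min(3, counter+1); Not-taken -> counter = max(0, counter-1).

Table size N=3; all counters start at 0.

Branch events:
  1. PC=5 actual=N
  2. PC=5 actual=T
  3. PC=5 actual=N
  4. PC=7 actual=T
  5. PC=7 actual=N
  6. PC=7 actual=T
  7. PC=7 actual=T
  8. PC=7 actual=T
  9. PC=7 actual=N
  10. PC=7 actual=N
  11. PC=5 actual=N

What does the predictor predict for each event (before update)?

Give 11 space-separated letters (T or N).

Answer: N N N N N N N T T T N

Derivation:
Ev 1: PC=5 idx=2 pred=N actual=N -> ctr[2]=0
Ev 2: PC=5 idx=2 pred=N actual=T -> ctr[2]=1
Ev 3: PC=5 idx=2 pred=N actual=N -> ctr[2]=0
Ev 4: PC=7 idx=1 pred=N actual=T -> ctr[1]=1
Ev 5: PC=7 idx=1 pred=N actual=N -> ctr[1]=0
Ev 6: PC=7 idx=1 pred=N actual=T -> ctr[1]=1
Ev 7: PC=7 idx=1 pred=N actual=T -> ctr[1]=2
Ev 8: PC=7 idx=1 pred=T actual=T -> ctr[1]=3
Ev 9: PC=7 idx=1 pred=T actual=N -> ctr[1]=2
Ev 10: PC=7 idx=1 pred=T actual=N -> ctr[1]=1
Ev 11: PC=5 idx=2 pred=N actual=N -> ctr[2]=0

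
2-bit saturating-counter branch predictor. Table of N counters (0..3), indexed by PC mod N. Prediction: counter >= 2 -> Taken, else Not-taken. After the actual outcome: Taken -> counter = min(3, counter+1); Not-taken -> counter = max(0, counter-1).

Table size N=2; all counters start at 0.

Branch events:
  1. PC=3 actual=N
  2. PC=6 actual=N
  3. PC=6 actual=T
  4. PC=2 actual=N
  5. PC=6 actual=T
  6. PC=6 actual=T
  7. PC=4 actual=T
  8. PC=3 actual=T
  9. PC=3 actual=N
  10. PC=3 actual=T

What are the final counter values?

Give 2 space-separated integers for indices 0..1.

Ev 1: PC=3 idx=1 pred=N actual=N -> ctr[1]=0
Ev 2: PC=6 idx=0 pred=N actual=N -> ctr[0]=0
Ev 3: PC=6 idx=0 pred=N actual=T -> ctr[0]=1
Ev 4: PC=2 idx=0 pred=N actual=N -> ctr[0]=0
Ev 5: PC=6 idx=0 pred=N actual=T -> ctr[0]=1
Ev 6: PC=6 idx=0 pred=N actual=T -> ctr[0]=2
Ev 7: PC=4 idx=0 pred=T actual=T -> ctr[0]=3
Ev 8: PC=3 idx=1 pred=N actual=T -> ctr[1]=1
Ev 9: PC=3 idx=1 pred=N actual=N -> ctr[1]=0
Ev 10: PC=3 idx=1 pred=N actual=T -> ctr[1]=1

Answer: 3 1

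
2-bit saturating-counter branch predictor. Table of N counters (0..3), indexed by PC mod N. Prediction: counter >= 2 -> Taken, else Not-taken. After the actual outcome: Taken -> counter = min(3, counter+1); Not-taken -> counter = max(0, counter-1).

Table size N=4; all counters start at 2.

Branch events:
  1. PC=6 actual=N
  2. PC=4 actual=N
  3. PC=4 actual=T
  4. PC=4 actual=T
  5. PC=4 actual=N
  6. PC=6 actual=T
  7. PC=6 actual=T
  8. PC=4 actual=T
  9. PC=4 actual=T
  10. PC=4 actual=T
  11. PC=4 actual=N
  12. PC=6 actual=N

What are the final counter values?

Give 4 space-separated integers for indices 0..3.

Answer: 2 2 2 2

Derivation:
Ev 1: PC=6 idx=2 pred=T actual=N -> ctr[2]=1
Ev 2: PC=4 idx=0 pred=T actual=N -> ctr[0]=1
Ev 3: PC=4 idx=0 pred=N actual=T -> ctr[0]=2
Ev 4: PC=4 idx=0 pred=T actual=T -> ctr[0]=3
Ev 5: PC=4 idx=0 pred=T actual=N -> ctr[0]=2
Ev 6: PC=6 idx=2 pred=N actual=T -> ctr[2]=2
Ev 7: PC=6 idx=2 pred=T actual=T -> ctr[2]=3
Ev 8: PC=4 idx=0 pred=T actual=T -> ctr[0]=3
Ev 9: PC=4 idx=0 pred=T actual=T -> ctr[0]=3
Ev 10: PC=4 idx=0 pred=T actual=T -> ctr[0]=3
Ev 11: PC=4 idx=0 pred=T actual=N -> ctr[0]=2
Ev 12: PC=6 idx=2 pred=T actual=N -> ctr[2]=2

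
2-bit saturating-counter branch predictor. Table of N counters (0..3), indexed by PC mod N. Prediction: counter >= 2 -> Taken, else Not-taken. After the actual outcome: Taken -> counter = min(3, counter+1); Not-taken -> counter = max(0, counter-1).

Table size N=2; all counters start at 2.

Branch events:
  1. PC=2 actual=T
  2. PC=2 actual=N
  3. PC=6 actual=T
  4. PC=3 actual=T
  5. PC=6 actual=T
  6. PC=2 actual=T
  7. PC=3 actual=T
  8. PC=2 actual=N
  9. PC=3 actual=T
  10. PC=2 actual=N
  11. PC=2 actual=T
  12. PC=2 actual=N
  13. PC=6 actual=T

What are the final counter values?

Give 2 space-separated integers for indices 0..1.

Answer: 2 3

Derivation:
Ev 1: PC=2 idx=0 pred=T actual=T -> ctr[0]=3
Ev 2: PC=2 idx=0 pred=T actual=N -> ctr[0]=2
Ev 3: PC=6 idx=0 pred=T actual=T -> ctr[0]=3
Ev 4: PC=3 idx=1 pred=T actual=T -> ctr[1]=3
Ev 5: PC=6 idx=0 pred=T actual=T -> ctr[0]=3
Ev 6: PC=2 idx=0 pred=T actual=T -> ctr[0]=3
Ev 7: PC=3 idx=1 pred=T actual=T -> ctr[1]=3
Ev 8: PC=2 idx=0 pred=T actual=N -> ctr[0]=2
Ev 9: PC=3 idx=1 pred=T actual=T -> ctr[1]=3
Ev 10: PC=2 idx=0 pred=T actual=N -> ctr[0]=1
Ev 11: PC=2 idx=0 pred=N actual=T -> ctr[0]=2
Ev 12: PC=2 idx=0 pred=T actual=N -> ctr[0]=1
Ev 13: PC=6 idx=0 pred=N actual=T -> ctr[0]=2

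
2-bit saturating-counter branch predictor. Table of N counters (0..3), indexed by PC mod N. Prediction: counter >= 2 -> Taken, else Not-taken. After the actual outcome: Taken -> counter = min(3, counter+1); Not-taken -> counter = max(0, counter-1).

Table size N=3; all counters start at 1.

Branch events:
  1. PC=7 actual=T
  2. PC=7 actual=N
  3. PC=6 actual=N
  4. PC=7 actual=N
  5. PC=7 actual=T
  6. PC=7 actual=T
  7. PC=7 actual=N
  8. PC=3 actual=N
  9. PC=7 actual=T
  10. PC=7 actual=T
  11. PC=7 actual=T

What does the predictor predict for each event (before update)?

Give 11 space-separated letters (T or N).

Answer: N T N N N N T N N T T

Derivation:
Ev 1: PC=7 idx=1 pred=N actual=T -> ctr[1]=2
Ev 2: PC=7 idx=1 pred=T actual=N -> ctr[1]=1
Ev 3: PC=6 idx=0 pred=N actual=N -> ctr[0]=0
Ev 4: PC=7 idx=1 pred=N actual=N -> ctr[1]=0
Ev 5: PC=7 idx=1 pred=N actual=T -> ctr[1]=1
Ev 6: PC=7 idx=1 pred=N actual=T -> ctr[1]=2
Ev 7: PC=7 idx=1 pred=T actual=N -> ctr[1]=1
Ev 8: PC=3 idx=0 pred=N actual=N -> ctr[0]=0
Ev 9: PC=7 idx=1 pred=N actual=T -> ctr[1]=2
Ev 10: PC=7 idx=1 pred=T actual=T -> ctr[1]=3
Ev 11: PC=7 idx=1 pred=T actual=T -> ctr[1]=3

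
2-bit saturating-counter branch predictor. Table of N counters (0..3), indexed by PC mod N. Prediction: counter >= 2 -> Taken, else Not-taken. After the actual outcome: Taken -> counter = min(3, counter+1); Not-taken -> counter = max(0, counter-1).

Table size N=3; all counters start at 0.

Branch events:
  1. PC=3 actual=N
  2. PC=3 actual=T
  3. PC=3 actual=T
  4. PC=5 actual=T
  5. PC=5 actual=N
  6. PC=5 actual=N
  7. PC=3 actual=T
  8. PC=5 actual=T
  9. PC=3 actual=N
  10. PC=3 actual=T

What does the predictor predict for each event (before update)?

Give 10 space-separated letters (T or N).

Answer: N N N N N N T N T T

Derivation:
Ev 1: PC=3 idx=0 pred=N actual=N -> ctr[0]=0
Ev 2: PC=3 idx=0 pred=N actual=T -> ctr[0]=1
Ev 3: PC=3 idx=0 pred=N actual=T -> ctr[0]=2
Ev 4: PC=5 idx=2 pred=N actual=T -> ctr[2]=1
Ev 5: PC=5 idx=2 pred=N actual=N -> ctr[2]=0
Ev 6: PC=5 idx=2 pred=N actual=N -> ctr[2]=0
Ev 7: PC=3 idx=0 pred=T actual=T -> ctr[0]=3
Ev 8: PC=5 idx=2 pred=N actual=T -> ctr[2]=1
Ev 9: PC=3 idx=0 pred=T actual=N -> ctr[0]=2
Ev 10: PC=3 idx=0 pred=T actual=T -> ctr[0]=3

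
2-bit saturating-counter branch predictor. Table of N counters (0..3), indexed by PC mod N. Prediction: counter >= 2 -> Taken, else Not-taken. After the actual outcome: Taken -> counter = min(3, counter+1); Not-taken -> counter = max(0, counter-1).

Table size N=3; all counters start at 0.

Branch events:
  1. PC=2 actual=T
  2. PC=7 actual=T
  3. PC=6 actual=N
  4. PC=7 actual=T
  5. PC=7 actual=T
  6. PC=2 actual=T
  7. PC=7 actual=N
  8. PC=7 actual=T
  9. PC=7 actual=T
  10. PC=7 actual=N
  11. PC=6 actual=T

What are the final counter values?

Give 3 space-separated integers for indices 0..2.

Answer: 1 2 2

Derivation:
Ev 1: PC=2 idx=2 pred=N actual=T -> ctr[2]=1
Ev 2: PC=7 idx=1 pred=N actual=T -> ctr[1]=1
Ev 3: PC=6 idx=0 pred=N actual=N -> ctr[0]=0
Ev 4: PC=7 idx=1 pred=N actual=T -> ctr[1]=2
Ev 5: PC=7 idx=1 pred=T actual=T -> ctr[1]=3
Ev 6: PC=2 idx=2 pred=N actual=T -> ctr[2]=2
Ev 7: PC=7 idx=1 pred=T actual=N -> ctr[1]=2
Ev 8: PC=7 idx=1 pred=T actual=T -> ctr[1]=3
Ev 9: PC=7 idx=1 pred=T actual=T -> ctr[1]=3
Ev 10: PC=7 idx=1 pred=T actual=N -> ctr[1]=2
Ev 11: PC=6 idx=0 pred=N actual=T -> ctr[0]=1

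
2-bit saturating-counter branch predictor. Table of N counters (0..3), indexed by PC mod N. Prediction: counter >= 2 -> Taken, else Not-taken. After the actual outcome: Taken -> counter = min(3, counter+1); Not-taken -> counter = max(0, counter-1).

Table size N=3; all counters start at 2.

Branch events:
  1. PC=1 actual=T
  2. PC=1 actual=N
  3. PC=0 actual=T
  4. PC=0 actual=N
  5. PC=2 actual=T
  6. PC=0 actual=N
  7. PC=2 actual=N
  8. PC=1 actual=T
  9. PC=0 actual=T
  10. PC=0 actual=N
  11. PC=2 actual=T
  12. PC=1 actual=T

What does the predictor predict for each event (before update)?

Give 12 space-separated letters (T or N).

Answer: T T T T T T T T N T T T

Derivation:
Ev 1: PC=1 idx=1 pred=T actual=T -> ctr[1]=3
Ev 2: PC=1 idx=1 pred=T actual=N -> ctr[1]=2
Ev 3: PC=0 idx=0 pred=T actual=T -> ctr[0]=3
Ev 4: PC=0 idx=0 pred=T actual=N -> ctr[0]=2
Ev 5: PC=2 idx=2 pred=T actual=T -> ctr[2]=3
Ev 6: PC=0 idx=0 pred=T actual=N -> ctr[0]=1
Ev 7: PC=2 idx=2 pred=T actual=N -> ctr[2]=2
Ev 8: PC=1 idx=1 pred=T actual=T -> ctr[1]=3
Ev 9: PC=0 idx=0 pred=N actual=T -> ctr[0]=2
Ev 10: PC=0 idx=0 pred=T actual=N -> ctr[0]=1
Ev 11: PC=2 idx=2 pred=T actual=T -> ctr[2]=3
Ev 12: PC=1 idx=1 pred=T actual=T -> ctr[1]=3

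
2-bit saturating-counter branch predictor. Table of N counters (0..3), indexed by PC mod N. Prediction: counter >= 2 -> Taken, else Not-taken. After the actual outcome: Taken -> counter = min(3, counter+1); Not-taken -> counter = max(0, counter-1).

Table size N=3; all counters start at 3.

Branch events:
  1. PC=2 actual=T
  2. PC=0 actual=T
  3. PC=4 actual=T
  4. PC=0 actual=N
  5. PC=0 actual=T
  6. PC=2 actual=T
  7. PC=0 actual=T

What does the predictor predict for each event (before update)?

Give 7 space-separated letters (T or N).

Ev 1: PC=2 idx=2 pred=T actual=T -> ctr[2]=3
Ev 2: PC=0 idx=0 pred=T actual=T -> ctr[0]=3
Ev 3: PC=4 idx=1 pred=T actual=T -> ctr[1]=3
Ev 4: PC=0 idx=0 pred=T actual=N -> ctr[0]=2
Ev 5: PC=0 idx=0 pred=T actual=T -> ctr[0]=3
Ev 6: PC=2 idx=2 pred=T actual=T -> ctr[2]=3
Ev 7: PC=0 idx=0 pred=T actual=T -> ctr[0]=3

Answer: T T T T T T T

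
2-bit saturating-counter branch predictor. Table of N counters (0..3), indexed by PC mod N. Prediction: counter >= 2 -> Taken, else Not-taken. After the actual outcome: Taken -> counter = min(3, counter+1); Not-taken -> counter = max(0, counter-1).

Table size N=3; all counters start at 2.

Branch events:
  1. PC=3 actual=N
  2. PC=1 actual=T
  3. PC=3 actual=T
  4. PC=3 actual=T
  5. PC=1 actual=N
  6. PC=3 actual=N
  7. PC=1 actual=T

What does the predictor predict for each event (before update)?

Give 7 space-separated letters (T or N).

Answer: T T N T T T T

Derivation:
Ev 1: PC=3 idx=0 pred=T actual=N -> ctr[0]=1
Ev 2: PC=1 idx=1 pred=T actual=T -> ctr[1]=3
Ev 3: PC=3 idx=0 pred=N actual=T -> ctr[0]=2
Ev 4: PC=3 idx=0 pred=T actual=T -> ctr[0]=3
Ev 5: PC=1 idx=1 pred=T actual=N -> ctr[1]=2
Ev 6: PC=3 idx=0 pred=T actual=N -> ctr[0]=2
Ev 7: PC=1 idx=1 pred=T actual=T -> ctr[1]=3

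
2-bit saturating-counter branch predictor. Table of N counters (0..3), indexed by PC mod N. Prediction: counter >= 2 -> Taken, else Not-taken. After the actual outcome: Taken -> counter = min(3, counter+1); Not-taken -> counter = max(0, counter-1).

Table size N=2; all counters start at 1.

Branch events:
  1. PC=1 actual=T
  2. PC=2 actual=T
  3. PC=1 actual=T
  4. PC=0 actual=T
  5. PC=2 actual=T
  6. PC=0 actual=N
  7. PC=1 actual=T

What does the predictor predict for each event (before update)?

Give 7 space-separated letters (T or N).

Ev 1: PC=1 idx=1 pred=N actual=T -> ctr[1]=2
Ev 2: PC=2 idx=0 pred=N actual=T -> ctr[0]=2
Ev 3: PC=1 idx=1 pred=T actual=T -> ctr[1]=3
Ev 4: PC=0 idx=0 pred=T actual=T -> ctr[0]=3
Ev 5: PC=2 idx=0 pred=T actual=T -> ctr[0]=3
Ev 6: PC=0 idx=0 pred=T actual=N -> ctr[0]=2
Ev 7: PC=1 idx=1 pred=T actual=T -> ctr[1]=3

Answer: N N T T T T T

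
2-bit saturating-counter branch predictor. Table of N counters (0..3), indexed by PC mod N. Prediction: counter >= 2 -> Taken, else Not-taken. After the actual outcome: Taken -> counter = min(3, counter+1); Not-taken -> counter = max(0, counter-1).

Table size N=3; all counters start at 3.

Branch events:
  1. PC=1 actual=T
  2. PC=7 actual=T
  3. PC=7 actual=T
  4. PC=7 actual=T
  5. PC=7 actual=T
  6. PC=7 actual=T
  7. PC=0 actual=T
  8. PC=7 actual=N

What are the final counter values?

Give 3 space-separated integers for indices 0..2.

Answer: 3 2 3

Derivation:
Ev 1: PC=1 idx=1 pred=T actual=T -> ctr[1]=3
Ev 2: PC=7 idx=1 pred=T actual=T -> ctr[1]=3
Ev 3: PC=7 idx=1 pred=T actual=T -> ctr[1]=3
Ev 4: PC=7 idx=1 pred=T actual=T -> ctr[1]=3
Ev 5: PC=7 idx=1 pred=T actual=T -> ctr[1]=3
Ev 6: PC=7 idx=1 pred=T actual=T -> ctr[1]=3
Ev 7: PC=0 idx=0 pred=T actual=T -> ctr[0]=3
Ev 8: PC=7 idx=1 pred=T actual=N -> ctr[1]=2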